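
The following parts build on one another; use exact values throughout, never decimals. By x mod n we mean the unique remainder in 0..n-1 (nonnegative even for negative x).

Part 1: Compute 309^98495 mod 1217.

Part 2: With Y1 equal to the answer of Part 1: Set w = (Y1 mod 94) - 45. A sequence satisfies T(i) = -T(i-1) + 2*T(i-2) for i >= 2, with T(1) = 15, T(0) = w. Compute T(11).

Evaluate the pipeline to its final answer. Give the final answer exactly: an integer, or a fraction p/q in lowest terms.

Part 1: squarings mod 1217: 309^1=309, 309^2=555, 309^4=124, 309^8=772, 309^16=871, 309^32=450, 309^64=478, 309^128=905, 309^256=1201, 309^512=256, 309^1024=1035, 309^2048=265, 309^4096=856, 309^8192=102, 309^16384=668, 309^32768=802, 309^65536=628; 309^98495 = 309^1 * 309^2 * 309^4 * 309^8 * 309^16 * 309^32 * 309^128 * 309^32768 * 309^65536 = 961 (mod 1217); answer 961
Part 2: Y1 = 961; w = -24; T(2) = -1*(15) + 2*(-24) = -63; iterating: T(2)=-63, T(3)=93, T(4)=-219, T(5)=405, T(6)=-843, T(7)=1653, T(8)=-3339, T(9)=6645, T(10)=-13323, T(11)=26613; answer 26613

26613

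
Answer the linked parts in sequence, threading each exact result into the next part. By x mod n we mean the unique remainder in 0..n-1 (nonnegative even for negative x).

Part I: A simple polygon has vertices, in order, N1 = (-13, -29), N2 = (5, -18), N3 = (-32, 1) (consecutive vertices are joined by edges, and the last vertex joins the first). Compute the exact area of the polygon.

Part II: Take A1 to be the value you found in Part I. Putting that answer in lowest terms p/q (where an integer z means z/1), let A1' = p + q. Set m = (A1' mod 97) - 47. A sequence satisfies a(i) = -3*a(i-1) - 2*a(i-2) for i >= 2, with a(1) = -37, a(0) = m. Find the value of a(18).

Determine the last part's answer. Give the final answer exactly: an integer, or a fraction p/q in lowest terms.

3145741

Part I: cross terms: (-13*-18 - 5*-29)=379, (5*1 - -32*-18)=-571, (-32*-29 - -13*1)=941; twice the area = |749| = 749; area = 749/2; answer 749/2
Part II: A1 = 749/2; threaded value p + q = 751; m = 25; a(2) = -3*(-37) - 2*(25) = 61; iterating: a(2)=61, a(3)=-109, a(4)=205, a(5)=-397, a(6)=781, a(7)=-1549, a(8)=3085, a(9)=-6157, a(10)=12301, a(11)=-24589, a(12)=49165, a(13)=-98317, a(14)=196621, a(15)=-393229, a(16)=786445, a(17)=-1572877, a(18)=3145741; answer 3145741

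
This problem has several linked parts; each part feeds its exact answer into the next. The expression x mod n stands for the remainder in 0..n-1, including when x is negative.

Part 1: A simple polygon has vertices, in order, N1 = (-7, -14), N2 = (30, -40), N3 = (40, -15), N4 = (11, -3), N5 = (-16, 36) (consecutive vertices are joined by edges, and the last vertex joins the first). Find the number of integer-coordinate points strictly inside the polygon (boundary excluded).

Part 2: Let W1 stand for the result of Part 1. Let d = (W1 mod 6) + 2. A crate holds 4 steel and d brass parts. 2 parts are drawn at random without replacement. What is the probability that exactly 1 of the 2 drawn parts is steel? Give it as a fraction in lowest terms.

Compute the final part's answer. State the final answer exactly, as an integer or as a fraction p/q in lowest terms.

28/55

Part 1: cross terms: (-7*-40 - 30*-14)=700, (30*-15 - 40*-40)=1150, (40*-3 - 11*-15)=45, (11*36 - -16*-3)=348, (-16*-14 - -7*36)=476; twice the area = |2719| = 2719; area = 2719/2; boundary points = 1 + 5 + 1 + 3 + 1 = 11; strictly interior points = area - boundary/2 + 1 = 1355; answer 1355
Part 2: W1 = 1355; d = 7; total draws C(11,2) = 55; favorable C(4,1)*C(7,1) = 28; P = 28/55; answer 28/55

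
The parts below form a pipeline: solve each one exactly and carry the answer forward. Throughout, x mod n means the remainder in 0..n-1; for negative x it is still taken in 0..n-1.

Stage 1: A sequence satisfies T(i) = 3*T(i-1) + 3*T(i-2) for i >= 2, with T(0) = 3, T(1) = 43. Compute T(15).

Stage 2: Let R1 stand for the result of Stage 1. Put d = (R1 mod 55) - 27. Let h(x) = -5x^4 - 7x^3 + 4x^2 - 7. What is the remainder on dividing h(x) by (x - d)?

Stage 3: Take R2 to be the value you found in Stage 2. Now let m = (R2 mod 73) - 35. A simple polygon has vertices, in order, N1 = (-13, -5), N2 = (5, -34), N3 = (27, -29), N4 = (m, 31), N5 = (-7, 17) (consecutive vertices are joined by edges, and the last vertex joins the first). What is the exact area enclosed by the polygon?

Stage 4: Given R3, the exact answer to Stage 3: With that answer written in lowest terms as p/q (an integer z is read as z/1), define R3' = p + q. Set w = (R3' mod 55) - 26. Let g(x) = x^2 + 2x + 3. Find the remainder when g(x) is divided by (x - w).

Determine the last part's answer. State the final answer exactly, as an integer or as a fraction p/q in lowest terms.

Stage 1: T(2) = 3*(43) + 3*(3) = 138; iterating: T(2)=138, T(3)=543, T(4)=2043, T(5)=7758, T(6)=29403, T(7)=111483, T(8)=422658, T(9)=1602423, T(10)=6075243, T(11)=23032998, T(12)=87324723, T(13)=331073163, T(14)=1255193658, T(15)=4758800463; answer 4758800463
Stage 2: R1 = 4758800463; d = 16; remainder = value at the root: -5*(16)^4 - 7*(16)^3 + 4*(16)^2 - 7 = (-327680) + (-28672) + (1024) + (-7) = -355335; answer -355335
Stage 3: R2 = -355335; m = -6; cross terms: (-13*-34 - 5*-5)=467, (5*-29 - 27*-34)=773, (27*31 - -6*-29)=663, (-6*17 - -7*31)=115, (-7*-5 - -13*17)=256; twice the area = |2274| = 2274; area = 1137; answer 1137
Stage 4: R3 = 1137; threaded value p + q = 1138; w = 12; remainder = value at the root: 1*(12)^2 + 2*(12)^1 + 3 = (144) + (24) + (3) = 171; answer 171

171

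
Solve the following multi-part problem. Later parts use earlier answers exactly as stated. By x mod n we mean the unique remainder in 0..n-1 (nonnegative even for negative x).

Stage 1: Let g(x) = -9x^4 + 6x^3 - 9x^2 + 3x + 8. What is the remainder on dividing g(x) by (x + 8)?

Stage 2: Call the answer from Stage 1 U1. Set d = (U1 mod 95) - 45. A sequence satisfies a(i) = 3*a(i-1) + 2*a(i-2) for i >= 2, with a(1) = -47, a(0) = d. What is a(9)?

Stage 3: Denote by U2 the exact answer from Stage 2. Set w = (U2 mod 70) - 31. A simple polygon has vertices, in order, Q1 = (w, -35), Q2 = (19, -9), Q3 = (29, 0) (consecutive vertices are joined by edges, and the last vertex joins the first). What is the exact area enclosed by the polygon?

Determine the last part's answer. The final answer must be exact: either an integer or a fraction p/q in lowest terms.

Stage 1: remainder = value at the root: -9*(-8)^4 + 6*(-8)^3 - 9*(-8)^2 + 3*(-8)^1 + 8 = (-36864) + (-3072) + (-576) + (-24) + (8) = -40528; answer -40528
Stage 2: U1 = -40528; d = -8; a(2) = 3*(-47) + 2*(-8) = -157; iterating: a(2)=-157, a(3)=-565, a(4)=-2009, a(5)=-7157, a(6)=-25489, a(7)=-90781, a(8)=-323321, a(9)=-1151525; answer -1151525
Stage 3: U2 = -1151525; w = 14; cross terms: (14*-9 - 19*-35)=539, (19*0 - 29*-9)=261, (29*-35 - 14*0)=-1015; twice the area = |-215| = 215; area = 215/2; answer 215/2

215/2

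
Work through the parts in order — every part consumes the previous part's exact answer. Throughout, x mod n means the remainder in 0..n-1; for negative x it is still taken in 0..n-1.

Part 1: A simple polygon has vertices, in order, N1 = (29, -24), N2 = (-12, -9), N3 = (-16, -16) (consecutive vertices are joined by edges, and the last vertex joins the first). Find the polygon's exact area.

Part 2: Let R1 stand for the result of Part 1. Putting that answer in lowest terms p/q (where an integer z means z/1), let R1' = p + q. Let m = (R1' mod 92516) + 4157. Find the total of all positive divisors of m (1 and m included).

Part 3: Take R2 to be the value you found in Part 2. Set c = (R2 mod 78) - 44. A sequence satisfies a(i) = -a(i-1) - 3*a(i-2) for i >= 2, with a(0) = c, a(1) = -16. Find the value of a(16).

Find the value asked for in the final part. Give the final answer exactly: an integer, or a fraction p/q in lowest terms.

41740

Part 1: cross terms: (29*-9 - -12*-24)=-549, (-12*-16 - -16*-9)=48, (-16*-24 - 29*-16)=848; twice the area = |347| = 347; area = 347/2; answer 347/2
Part 2: R1 = 347/2; threaded value p + q = 349; m = 4506; 4506 = 2 * 3 * 751; sigma = (1 + 2) * (1 + 3) * (1 + 751) = 3 * 4 * 752 = 9024; answer 9024
Part 3: R2 = 9024; c = 10; a(2) = -1*(-16) - 3*(10) = -14; iterating: a(2)=-14, a(3)=62, a(4)=-20, a(5)=-166, a(6)=226, a(7)=272, a(8)=-950, a(9)=134, a(10)=2716, a(11)=-3118, a(12)=-5030, a(13)=14384, a(14)=706, a(15)=-43858, a(16)=41740; answer 41740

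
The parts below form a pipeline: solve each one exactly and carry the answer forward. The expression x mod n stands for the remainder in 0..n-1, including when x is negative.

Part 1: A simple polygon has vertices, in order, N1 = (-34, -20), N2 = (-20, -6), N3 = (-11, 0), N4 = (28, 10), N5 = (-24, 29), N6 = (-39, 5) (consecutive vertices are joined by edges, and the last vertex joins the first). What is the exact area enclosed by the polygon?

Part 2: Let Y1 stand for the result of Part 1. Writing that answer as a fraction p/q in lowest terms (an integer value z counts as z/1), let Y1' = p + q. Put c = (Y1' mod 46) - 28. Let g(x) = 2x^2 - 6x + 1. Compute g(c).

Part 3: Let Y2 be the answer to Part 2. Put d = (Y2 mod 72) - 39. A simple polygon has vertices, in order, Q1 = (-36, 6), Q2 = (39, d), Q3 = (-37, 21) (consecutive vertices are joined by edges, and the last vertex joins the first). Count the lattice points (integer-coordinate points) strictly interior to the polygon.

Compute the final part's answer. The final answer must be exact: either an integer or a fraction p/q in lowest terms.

Part 1: cross terms: (-34*-6 - -20*-20)=-196, (-20*0 - -11*-6)=-66, (-11*10 - 28*0)=-110, (28*29 - -24*10)=1052, (-24*5 - -39*29)=1011, (-39*-20 - -34*5)=950; twice the area = |2641| = 2641; area = 2641/2; answer 2641/2
Part 2: Y1 = 2641/2; threaded value p + q = 2643; c = -7; 2*(-7)^2 - 6*(-7)^1 + 1 = (98) + (42) + (1) = 141; answer 141
Part 3: Y2 = 141; d = 30; cross terms: (-36*30 - 39*6)=-1314, (39*21 - -37*30)=1929, (-37*6 - -36*21)=534; twice the area = |1149| = 1149; area = 1149/2; boundary points = 3 + 1 + 1 = 5; strictly interior points = area - boundary/2 + 1 = 573; answer 573

573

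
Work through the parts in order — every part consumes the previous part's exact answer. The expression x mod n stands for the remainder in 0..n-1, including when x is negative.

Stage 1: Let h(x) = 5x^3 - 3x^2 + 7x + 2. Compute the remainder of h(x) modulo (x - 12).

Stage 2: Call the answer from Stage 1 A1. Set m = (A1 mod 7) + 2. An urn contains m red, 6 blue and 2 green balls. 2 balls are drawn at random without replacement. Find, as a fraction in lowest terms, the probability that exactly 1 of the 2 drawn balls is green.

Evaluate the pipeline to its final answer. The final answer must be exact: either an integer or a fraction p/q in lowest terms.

7/30

Stage 1: remainder = value at the root: 5*(12)^3 - 3*(12)^2 + 7*(12)^1 + 2 = (8640) + (-432) + (84) + (2) = 8294; answer 8294
Stage 2: A1 = 8294; m = 8; total draws C(16,2) = 120; favorable C(2,1)*C(14,1) = 28; P = 7/30; answer 7/30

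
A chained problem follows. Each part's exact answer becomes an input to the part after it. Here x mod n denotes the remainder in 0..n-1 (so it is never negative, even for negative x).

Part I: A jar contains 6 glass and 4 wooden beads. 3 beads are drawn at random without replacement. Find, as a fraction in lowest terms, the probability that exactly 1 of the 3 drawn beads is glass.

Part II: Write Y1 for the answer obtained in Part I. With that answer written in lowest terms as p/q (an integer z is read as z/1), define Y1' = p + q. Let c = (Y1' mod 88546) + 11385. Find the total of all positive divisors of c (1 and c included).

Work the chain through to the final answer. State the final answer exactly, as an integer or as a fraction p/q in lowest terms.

17640

Part I: total draws C(10,3) = 120; favorable C(6,1)*C(4,2) = 36; P = 3/10; answer 3/10
Part II: Y1 = 3/10; threaded value p + q = 13; c = 11398; 11398 = 2 * 41 * 139; sigma = (1 + 2) * (1 + 41) * (1 + 139) = 3 * 42 * 140 = 17640; answer 17640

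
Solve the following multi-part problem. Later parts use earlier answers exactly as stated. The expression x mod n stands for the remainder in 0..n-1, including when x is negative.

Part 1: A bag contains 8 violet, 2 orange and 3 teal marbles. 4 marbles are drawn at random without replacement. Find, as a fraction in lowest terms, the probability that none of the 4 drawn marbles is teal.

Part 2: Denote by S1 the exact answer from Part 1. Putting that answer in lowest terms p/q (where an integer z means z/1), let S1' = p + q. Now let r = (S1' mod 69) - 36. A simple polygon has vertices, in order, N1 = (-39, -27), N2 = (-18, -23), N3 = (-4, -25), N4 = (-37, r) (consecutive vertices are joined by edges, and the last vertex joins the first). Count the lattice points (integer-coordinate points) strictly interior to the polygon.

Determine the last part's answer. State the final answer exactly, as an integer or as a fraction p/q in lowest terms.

Part 1: total draws C(13,4) = 715; favorable C(10,4) = 210; P = 42/143; answer 42/143
Part 2: S1 = 42/143; threaded value p + q = 185; r = 11; cross terms: (-39*-23 - -18*-27)=411, (-18*-25 - -4*-23)=358, (-4*11 - -37*-25)=-969, (-37*-27 - -39*11)=1428; twice the area = |1228| = 1228; area = 614; boundary points = 1 + 2 + 3 + 2 = 8; strictly interior points = area - boundary/2 + 1 = 611; answer 611

611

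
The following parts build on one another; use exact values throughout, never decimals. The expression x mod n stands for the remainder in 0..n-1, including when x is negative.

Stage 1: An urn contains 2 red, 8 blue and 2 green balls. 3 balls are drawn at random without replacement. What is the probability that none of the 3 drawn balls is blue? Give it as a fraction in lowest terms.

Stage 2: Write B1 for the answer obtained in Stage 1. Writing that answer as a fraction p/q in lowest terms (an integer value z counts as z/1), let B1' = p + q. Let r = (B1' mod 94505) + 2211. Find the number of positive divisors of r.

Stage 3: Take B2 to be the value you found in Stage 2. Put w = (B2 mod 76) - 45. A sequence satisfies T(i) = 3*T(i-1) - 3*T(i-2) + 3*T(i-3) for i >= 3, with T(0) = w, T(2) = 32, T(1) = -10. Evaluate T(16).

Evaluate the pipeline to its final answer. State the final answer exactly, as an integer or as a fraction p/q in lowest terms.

Stage 1: total draws C(12,3) = 220; favorable C(4,3) = 4; P = 1/55; answer 1/55
Stage 2: B1 = 1/55; threaded value p + q = 56; r = 2267; 2267 is prime, so its only divisors are 1 and 2267; count = 2; answer 2
Stage 3: B2 = 2; w = -43; T(3) = 3*(32) - 3*(-10) + 3*(-43) = -3; iterating: T(3)=-3, T(4)=-135, T(5)=-300, T(6)=-504, T(7)=-1017, T(8)=-2439, T(9)=-5778, T(10)=-13068, T(11)=-29187, T(12)=-65691, T(13)=-148716, T(14)=-336636, T(15)=-760833, T(16)=-1718739; answer -1718739

-1718739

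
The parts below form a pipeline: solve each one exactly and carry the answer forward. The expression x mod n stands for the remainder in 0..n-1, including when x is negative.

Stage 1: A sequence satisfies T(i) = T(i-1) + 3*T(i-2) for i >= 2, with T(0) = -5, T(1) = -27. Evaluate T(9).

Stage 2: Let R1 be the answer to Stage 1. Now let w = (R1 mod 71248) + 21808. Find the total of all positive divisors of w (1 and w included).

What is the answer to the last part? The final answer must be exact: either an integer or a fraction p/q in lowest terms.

91308

Stage 1: T(2) = 1*(-27) + 3*(-5) = -42; iterating: T(2)=-42, T(3)=-123, T(4)=-249, T(5)=-618, T(6)=-1365, T(7)=-3219, T(8)=-7314, T(9)=-16971; answer -16971
Stage 2: R1 = -16971; w = 76085; 76085 = 5 * 15217; sigma = (1 + 5) * (1 + 15217) = 6 * 15218 = 91308; answer 91308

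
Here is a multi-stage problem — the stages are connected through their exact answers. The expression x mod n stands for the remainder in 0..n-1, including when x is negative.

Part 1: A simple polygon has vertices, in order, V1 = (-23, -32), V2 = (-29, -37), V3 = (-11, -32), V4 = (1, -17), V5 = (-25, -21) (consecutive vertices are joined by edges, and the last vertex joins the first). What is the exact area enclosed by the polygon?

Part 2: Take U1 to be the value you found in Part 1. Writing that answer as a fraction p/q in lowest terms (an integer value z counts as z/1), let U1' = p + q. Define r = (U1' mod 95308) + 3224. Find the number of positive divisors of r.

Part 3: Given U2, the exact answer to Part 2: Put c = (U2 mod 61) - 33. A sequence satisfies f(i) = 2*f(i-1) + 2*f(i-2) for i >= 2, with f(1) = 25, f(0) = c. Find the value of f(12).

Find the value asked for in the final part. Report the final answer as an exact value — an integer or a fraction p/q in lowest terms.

699840

Part 1: cross terms: (-23*-37 - -29*-32)=-77, (-29*-32 - -11*-37)=521, (-11*-17 - 1*-32)=219, (1*-21 - -25*-17)=-446, (-25*-32 - -23*-21)=317; twice the area = |534| = 534; area = 267; answer 267
Part 2: U1 = 267; threaded value p + q = 268; r = 3492; 3492 = 2^2 * 3^2 * 97; number of divisors = (2+1) * (2+1) * (1+1) = 18; answer 18
Part 3: U2 = 18; c = -15; f(2) = 2*(25) + 2*(-15) = 20; iterating: f(2)=20, f(3)=90, f(4)=220, f(5)=620, f(6)=1680, f(7)=4600, f(8)=12560, f(9)=34320, f(10)=93760, f(11)=256160, f(12)=699840; answer 699840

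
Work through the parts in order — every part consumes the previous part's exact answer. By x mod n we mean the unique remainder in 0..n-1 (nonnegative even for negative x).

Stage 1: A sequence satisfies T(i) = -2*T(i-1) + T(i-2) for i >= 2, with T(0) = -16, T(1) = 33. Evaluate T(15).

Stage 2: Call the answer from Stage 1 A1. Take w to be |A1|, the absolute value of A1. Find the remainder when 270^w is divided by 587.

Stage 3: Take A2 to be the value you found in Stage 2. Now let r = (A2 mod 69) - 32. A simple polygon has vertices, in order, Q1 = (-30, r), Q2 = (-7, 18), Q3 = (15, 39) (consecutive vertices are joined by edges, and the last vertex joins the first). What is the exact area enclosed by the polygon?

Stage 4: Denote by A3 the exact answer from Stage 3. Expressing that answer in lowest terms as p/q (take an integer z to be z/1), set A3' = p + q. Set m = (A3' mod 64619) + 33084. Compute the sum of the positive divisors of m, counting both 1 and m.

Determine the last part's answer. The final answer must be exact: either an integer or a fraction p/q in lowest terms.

38272

Stage 1: T(2) = -2*(33) + 1*(-16) = -82; iterating: T(2)=-82, T(3)=197, T(4)=-476, T(5)=1149, T(6)=-2774, T(7)=6697, T(8)=-16168, T(9)=39033, T(10)=-94234, T(11)=227501, T(12)=-549236, T(13)=1325973, T(14)=-3201182, T(15)=7728337; answer 7728337
Stage 2: A1 = 7728337; w = 7728337; squarings mod 587: 270^1=270, 270^2=112, 270^4=217, 270^8=129, 270^16=205, 270^32=348, 270^64=182, 270^128=252, 270^256=108, 270^512=511, 270^1024=493, 270^2048=31, 270^4096=374, 270^8192=170, 270^16384=137, 270^32768=572, 270^65536=225, 270^131072=143, 270^262144=491, 270^524288=411, 270^1048576=452, 270^2097152=28, 270^4194304=197; 270^7728337 = 270^1 * 270^16 * 270^64 * 270^128 * 270^1024 * 270^2048 * 270^8192 * 270^16384 * 270^32768 * 270^65536 * 270^262144 * 270^1048576 * 270^2097152 * 270^4194304 = 115 (mod 587); answer 115
Stage 3: A2 = 115; r = 14; cross terms: (-30*18 - -7*14)=-442, (-7*39 - 15*18)=-543, (15*14 - -30*39)=1380; twice the area = |395| = 395; area = 395/2; answer 395/2
Stage 4: A3 = 395/2; threaded value p + q = 397; m = 33481; 33481 = 7 * 4783; sigma = (1 + 7) * (1 + 4783) = 8 * 4784 = 38272; answer 38272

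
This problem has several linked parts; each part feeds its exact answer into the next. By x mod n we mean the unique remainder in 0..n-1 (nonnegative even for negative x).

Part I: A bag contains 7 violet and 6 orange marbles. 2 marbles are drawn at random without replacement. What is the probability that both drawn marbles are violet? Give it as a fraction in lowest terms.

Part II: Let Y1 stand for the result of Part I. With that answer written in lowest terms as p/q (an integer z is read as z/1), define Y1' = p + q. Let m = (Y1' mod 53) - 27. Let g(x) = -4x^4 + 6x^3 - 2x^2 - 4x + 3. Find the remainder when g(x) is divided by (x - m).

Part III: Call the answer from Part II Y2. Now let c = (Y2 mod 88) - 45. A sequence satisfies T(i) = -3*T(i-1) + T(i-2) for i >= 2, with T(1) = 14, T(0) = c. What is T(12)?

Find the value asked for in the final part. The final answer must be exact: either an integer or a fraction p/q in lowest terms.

-3429338

Part I: total draws C(13,2) = 78; favorable C(7,2) = 21; P = 7/26; answer 7/26
Part II: Y1 = 7/26; threaded value p + q = 33; m = 6; remainder = value at the root: -4*(6)^4 + 6*(6)^3 - 2*(6)^2 - 4*(6)^1 + 3 = (-5184) + (1296) + (-72) + (-24) + (3) = -3981; answer -3981
Part III: Y2 = -3981; c = 22; T(2) = -3*(14) + 1*(22) = -20; iterating: T(2)=-20, T(3)=74, T(4)=-242, T(5)=800, T(6)=-2642, T(7)=8726, T(8)=-28820, T(9)=95186, T(10)=-314378, T(11)=1038320, T(12)=-3429338; answer -3429338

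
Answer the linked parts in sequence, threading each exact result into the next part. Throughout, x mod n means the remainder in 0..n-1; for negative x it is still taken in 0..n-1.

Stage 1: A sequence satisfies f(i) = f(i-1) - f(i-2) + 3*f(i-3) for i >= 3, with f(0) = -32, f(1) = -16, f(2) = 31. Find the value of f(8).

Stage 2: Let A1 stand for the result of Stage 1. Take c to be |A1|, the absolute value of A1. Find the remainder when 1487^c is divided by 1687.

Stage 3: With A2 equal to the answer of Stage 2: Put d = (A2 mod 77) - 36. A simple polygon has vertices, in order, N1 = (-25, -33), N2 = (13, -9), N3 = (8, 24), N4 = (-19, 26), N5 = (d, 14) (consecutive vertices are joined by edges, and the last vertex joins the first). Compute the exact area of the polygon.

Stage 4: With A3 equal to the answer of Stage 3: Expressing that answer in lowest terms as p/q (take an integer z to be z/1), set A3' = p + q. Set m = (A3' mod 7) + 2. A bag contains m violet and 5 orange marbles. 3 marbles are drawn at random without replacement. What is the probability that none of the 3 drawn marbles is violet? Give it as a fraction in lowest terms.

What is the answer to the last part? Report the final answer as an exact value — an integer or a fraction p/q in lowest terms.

2/7

Stage 1: f(3) = 1*(31) - 1*(-16) + 3*(-32) = -49; iterating: f(3)=-49, f(4)=-128, f(5)=14, f(6)=-5, f(7)=-403, f(8)=-356; answer -356
Stage 2: A1 = -356; c = 356; squarings mod 1687: 1487^1=1487, 1487^2=1199, 1487^4=277, 1487^8=814, 1487^16=1292, 1487^32=821, 1487^64=928, 1487^128=814, 1487^256=1292; 1487^356 = 1487^4 * 1487^32 * 1487^64 * 1487^256 = 877 (mod 1687); answer 877
Stage 3: A2 = 877; d = -6; cross terms: (-25*-9 - 13*-33)=654, (13*24 - 8*-9)=384, (8*26 - -19*24)=664, (-19*14 - -6*26)=-110, (-6*-33 - -25*14)=548; twice the area = |2140| = 2140; area = 1070; answer 1070
Stage 4: A3 = 1070; threaded value p + q = 1071; m = 2; total draws C(7,3) = 35; favorable C(5,3) = 10; P = 2/7; answer 2/7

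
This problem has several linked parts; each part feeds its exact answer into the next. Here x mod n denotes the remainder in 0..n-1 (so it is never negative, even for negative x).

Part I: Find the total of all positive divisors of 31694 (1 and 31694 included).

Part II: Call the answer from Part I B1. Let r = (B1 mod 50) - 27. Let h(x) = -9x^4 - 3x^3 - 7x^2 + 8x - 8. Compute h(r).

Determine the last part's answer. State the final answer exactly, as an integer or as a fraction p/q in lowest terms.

Part I: 31694 = 2 * 13 * 23 * 53; sigma = (1 + 2) * (1 + 13) * (1 + 23) * (1 + 53) = 3 * 14 * 24 * 54 = 54432; answer 54432
Part II: B1 = 54432; r = 5; -9*(5)^4 - 3*(5)^3 - 7*(5)^2 + 8*(5)^1 - 8 = (-5625) + (-375) + (-175) + (40) + (-8) = -6143; answer -6143

-6143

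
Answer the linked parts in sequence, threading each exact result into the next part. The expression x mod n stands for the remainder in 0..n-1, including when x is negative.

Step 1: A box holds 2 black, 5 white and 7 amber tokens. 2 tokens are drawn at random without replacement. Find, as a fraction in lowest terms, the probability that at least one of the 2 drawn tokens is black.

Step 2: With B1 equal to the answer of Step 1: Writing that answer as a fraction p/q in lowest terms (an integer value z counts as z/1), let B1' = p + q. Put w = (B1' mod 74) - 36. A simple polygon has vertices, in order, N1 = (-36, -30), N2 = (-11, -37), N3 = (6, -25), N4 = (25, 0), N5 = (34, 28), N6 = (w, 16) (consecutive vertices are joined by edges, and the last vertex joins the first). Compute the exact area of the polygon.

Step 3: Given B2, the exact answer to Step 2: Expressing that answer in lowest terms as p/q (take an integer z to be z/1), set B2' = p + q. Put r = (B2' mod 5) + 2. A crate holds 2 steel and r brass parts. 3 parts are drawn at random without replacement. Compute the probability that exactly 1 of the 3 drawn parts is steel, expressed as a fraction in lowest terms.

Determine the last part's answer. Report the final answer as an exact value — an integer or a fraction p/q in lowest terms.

15/28

Step 1: total draws C(14,2) = 91; complement C(12,2) = 66; favorable 91 - 66 = 25; P = 25/91; answer 25/91
Step 2: B1 = 25/91; threaded value p + q = 116; w = 6; cross terms: (-36*-37 - -11*-30)=1002, (-11*-25 - 6*-37)=497, (6*0 - 25*-25)=625, (25*28 - 34*0)=700, (34*16 - 6*28)=376, (6*-30 - -36*16)=396; twice the area = |3596| = 3596; area = 1798; answer 1798
Step 3: B2 = 1798; threaded value p + q = 1799; r = 6; total draws C(8,3) = 56; favorable C(2,1)*C(6,2) = 30; P = 15/28; answer 15/28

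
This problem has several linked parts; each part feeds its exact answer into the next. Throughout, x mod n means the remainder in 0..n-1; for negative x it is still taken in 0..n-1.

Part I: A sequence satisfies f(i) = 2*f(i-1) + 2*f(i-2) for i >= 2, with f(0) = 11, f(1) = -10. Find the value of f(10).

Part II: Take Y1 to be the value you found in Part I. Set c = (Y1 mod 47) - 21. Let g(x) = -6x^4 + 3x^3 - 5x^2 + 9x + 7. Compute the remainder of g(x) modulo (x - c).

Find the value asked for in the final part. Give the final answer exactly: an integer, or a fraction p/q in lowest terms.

-1141112

Part I: f(2) = 2*(-10) + 2*(11) = 2; iterating: f(2)=2, f(3)=-16, f(4)=-28, f(5)=-88, f(6)=-232, f(7)=-640, f(8)=-1744, f(9)=-4768, f(10)=-13024; answer -13024
Part II: Y1 = -13024; c = 21; remainder = value at the root: -6*(21)^4 + 3*(21)^3 - 5*(21)^2 + 9*(21)^1 + 7 = (-1166886) + (27783) + (-2205) + (189) + (7) = -1141112; answer -1141112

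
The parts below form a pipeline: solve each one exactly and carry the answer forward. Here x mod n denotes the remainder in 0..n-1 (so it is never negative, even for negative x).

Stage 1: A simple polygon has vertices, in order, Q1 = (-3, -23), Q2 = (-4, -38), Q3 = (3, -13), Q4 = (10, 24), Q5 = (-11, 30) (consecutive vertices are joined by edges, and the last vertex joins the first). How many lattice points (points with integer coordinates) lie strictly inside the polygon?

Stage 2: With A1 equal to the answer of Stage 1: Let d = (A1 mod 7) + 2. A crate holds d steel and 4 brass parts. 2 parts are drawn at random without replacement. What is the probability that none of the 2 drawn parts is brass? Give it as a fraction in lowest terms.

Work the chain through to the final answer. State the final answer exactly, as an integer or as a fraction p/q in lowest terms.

3/14

Stage 1: cross terms: (-3*-38 - -4*-23)=22, (-4*-13 - 3*-38)=166, (3*24 - 10*-13)=202, (10*30 - -11*24)=564, (-11*-23 - -3*30)=343; twice the area = |1297| = 1297; area = 1297/2; boundary points = 1 + 1 + 1 + 3 + 1 = 7; strictly interior points = area - boundary/2 + 1 = 646; answer 646
Stage 2: A1 = 646; d = 4; total draws C(8,2) = 28; favorable C(4,2) = 6; P = 3/14; answer 3/14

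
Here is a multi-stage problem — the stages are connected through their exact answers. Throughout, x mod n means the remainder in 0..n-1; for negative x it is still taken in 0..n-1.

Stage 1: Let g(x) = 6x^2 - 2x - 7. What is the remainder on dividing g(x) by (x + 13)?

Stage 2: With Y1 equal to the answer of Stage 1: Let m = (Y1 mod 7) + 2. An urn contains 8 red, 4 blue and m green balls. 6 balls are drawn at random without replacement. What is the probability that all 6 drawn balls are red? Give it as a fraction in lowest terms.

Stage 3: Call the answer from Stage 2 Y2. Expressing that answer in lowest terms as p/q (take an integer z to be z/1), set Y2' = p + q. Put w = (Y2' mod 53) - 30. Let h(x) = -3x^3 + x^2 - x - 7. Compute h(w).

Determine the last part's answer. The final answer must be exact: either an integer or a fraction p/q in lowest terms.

23

Stage 1: remainder = value at the root: 6*(-13)^2 - 2*(-13)^1 - 7 = (1014) + (26) + (-7) = 1033; answer 1033
Stage 2: Y1 = 1033; m = 6; total draws C(18,6) = 18564; favorable C(8,6) = 28; P = 1/663; answer 1/663
Stage 3: Y2 = 1/663; threaded value p + q = 664; w = -2; -3*(-2)^3 + 1*(-2)^2 - 1*(-2)^1 - 7 = (24) + (4) + (2) + (-7) = 23; answer 23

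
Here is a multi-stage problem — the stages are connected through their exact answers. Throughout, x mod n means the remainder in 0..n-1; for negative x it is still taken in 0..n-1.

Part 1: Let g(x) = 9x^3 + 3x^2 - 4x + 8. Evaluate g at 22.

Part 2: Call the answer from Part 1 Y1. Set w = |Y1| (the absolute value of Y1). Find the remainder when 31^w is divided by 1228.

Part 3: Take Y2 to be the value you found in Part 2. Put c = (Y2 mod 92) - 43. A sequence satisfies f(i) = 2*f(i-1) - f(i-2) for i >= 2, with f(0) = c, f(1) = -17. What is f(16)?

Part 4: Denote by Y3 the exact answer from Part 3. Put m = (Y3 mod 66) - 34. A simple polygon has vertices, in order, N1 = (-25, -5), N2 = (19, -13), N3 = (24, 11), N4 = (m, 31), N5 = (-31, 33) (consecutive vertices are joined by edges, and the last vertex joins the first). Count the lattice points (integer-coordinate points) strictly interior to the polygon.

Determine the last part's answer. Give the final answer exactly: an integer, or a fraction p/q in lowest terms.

1544

Part 1: 9*(22)^3 + 3*(22)^2 - 4*(22)^1 + 8 = (95832) + (1452) + (-88) + (8) = 97204; answer 97204
Part 2: Y1 = 97204; w = 97204; squarings mod 1228: 31^1=31, 31^2=961, 31^4=65, 31^8=541, 31^16=417, 31^32=741, 31^64=165, 31^128=209, 31^256=701, 31^512=201, 31^1024=1105, 31^2048=393, 31^4096=949, 31^8192=477, 31^16384=349, 31^32768=229, 31^65536=865; 31^97204 = 31^4 * 31^16 * 31^32 * 31^128 * 31^256 * 31^512 * 31^2048 * 31^4096 * 31^8192 * 31^16384 * 31^65536 = 721 (mod 1228); answer 721
Part 3: Y2 = 721; c = 34; f(2) = 2*(-17) - 1*(34) = -68; iterating: f(2)=-68, f(3)=-119, f(4)=-170, f(5)=-221, f(6)=-272, f(7)=-323, f(8)=-374, f(9)=-425, f(10)=-476, f(11)=-527, f(12)=-578, f(13)=-629, f(14)=-680, f(15)=-731, f(16)=-782; answer -782
Part 4: Y3 = -782; m = -24; cross terms: (-25*-13 - 19*-5)=420, (19*11 - 24*-13)=521, (24*31 - -24*11)=1008, (-24*33 - -31*31)=169, (-31*-5 - -25*33)=980; twice the area = |3098| = 3098; area = 1549; boundary points = 4 + 1 + 4 + 1 + 2 = 12; strictly interior points = area - boundary/2 + 1 = 1544; answer 1544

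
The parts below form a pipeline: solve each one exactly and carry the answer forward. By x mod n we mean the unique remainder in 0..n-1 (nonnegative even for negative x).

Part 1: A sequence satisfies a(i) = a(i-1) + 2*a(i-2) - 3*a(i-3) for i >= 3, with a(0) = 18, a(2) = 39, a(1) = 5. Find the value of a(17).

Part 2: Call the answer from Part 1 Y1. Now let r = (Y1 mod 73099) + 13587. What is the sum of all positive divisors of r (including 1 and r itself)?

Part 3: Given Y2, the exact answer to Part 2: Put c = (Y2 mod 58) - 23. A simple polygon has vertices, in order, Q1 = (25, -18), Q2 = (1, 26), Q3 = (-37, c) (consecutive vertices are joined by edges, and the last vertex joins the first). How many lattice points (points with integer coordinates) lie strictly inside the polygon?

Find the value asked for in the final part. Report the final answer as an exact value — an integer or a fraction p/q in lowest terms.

1302

Part 1: a(3) = 1*(39) + 2*(5) - 3*(18) = -5; iterating: a(3)=-5, a(4)=58, a(5)=-69, a(6)=62, a(7)=-250, a(8)=81, a(9)=-605, a(10)=307, a(11)=-1146, a(12)=1283, a(13)=-1930, a(14)=4074, a(15)=-3635, a(16)=10303, a(17)=-9189; answer -9189
Part 2: Y1 = -9189; r = 77497; 77497 = 7 * 11071; sigma = (1 + 7) * (1 + 11071) = 8 * 11072 = 88576; answer 88576
Part 3: Y2 = 88576; c = -13; cross terms: (25*26 - 1*-18)=668, (1*-13 - -37*26)=949, (-37*-18 - 25*-13)=991; twice the area = |2608| = 2608; area = 1304; boundary points = 4 + 1 + 1 = 6; strictly interior points = area - boundary/2 + 1 = 1302; answer 1302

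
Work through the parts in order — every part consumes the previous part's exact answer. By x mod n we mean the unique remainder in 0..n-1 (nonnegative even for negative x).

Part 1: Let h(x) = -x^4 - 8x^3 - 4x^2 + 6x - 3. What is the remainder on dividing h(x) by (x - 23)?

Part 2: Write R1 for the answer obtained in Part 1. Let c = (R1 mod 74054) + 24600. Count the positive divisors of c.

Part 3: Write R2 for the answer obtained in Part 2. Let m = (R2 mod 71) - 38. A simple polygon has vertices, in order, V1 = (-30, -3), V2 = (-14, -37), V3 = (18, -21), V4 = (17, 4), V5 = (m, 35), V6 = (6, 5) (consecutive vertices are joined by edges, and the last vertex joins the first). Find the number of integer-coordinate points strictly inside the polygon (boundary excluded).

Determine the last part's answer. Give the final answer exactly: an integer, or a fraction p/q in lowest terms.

1462

Part 1: remainder = value at the root: -1*(23)^4 - 8*(23)^3 - 4*(23)^2 + 6*(23)^1 - 3 = (-279841) + (-97336) + (-2116) + (138) + (-3) = -379158; answer -379158
Part 2: R1 = -379158; c = 89766; 89766 = 2 * 3^2 * 4987; number of divisors = (1+1) * (2+1) * (1+1) = 12; answer 12
Part 3: R2 = 12; m = -26; cross terms: (-30*-37 - -14*-3)=1068, (-14*-21 - 18*-37)=960, (18*4 - 17*-21)=429, (17*35 - -26*4)=699, (-26*5 - 6*35)=-340, (6*-3 - -30*5)=132; twice the area = |2948| = 2948; area = 1474; boundary points = 2 + 16 + 1 + 1 + 2 + 4 = 26; strictly interior points = area - boundary/2 + 1 = 1462; answer 1462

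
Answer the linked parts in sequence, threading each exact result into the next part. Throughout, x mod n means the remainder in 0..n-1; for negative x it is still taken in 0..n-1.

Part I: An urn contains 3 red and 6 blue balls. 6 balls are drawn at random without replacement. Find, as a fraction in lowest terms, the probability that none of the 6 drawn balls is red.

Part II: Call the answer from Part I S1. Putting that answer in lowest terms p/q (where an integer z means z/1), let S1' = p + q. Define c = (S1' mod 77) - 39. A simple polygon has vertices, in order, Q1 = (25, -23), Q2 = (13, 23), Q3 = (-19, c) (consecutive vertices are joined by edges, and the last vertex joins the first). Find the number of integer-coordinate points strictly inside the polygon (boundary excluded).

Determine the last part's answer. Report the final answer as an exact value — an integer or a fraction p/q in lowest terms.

1057

Part I: total draws C(9,6) = 84; favorable C(6,6) = 1; P = 1/84; answer 1/84
Part II: S1 = 1/84; threaded value p + q = 85; c = -31; cross terms: (25*23 - 13*-23)=874, (13*-31 - -19*23)=34, (-19*-23 - 25*-31)=1212; twice the area = |2120| = 2120; area = 1060; boundary points = 2 + 2 + 4 = 8; strictly interior points = area - boundary/2 + 1 = 1057; answer 1057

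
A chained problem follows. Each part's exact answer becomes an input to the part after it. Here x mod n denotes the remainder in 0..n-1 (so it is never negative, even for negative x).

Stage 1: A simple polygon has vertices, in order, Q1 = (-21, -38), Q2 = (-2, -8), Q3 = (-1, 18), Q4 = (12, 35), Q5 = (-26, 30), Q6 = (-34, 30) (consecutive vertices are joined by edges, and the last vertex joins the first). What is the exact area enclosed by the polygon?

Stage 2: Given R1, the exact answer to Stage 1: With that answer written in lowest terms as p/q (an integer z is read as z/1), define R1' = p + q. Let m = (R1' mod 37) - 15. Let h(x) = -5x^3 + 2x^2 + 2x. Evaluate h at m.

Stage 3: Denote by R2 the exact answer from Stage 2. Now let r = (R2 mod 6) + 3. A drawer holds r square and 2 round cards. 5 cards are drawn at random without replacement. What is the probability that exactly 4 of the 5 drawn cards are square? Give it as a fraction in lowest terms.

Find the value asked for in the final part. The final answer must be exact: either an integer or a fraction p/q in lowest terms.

15/28

Stage 1: cross terms: (-21*-8 - -2*-38)=92, (-2*18 - -1*-8)=-44, (-1*35 - 12*18)=-251, (12*30 - -26*35)=1270, (-26*30 - -34*30)=240, (-34*-38 - -21*30)=1922; twice the area = |3229| = 3229; area = 3229/2; answer 3229/2
Stage 2: R1 = 3229/2; threaded value p + q = 3231; m = -3; -5*(-3)^3 + 2*(-3)^2 + 2*(-3)^1 = (135) + (18) + (-6) = 147; answer 147
Stage 3: R2 = 147; r = 6; total draws C(8,5) = 56; favorable C(6,4)*C(2,1) = 30; P = 15/28; answer 15/28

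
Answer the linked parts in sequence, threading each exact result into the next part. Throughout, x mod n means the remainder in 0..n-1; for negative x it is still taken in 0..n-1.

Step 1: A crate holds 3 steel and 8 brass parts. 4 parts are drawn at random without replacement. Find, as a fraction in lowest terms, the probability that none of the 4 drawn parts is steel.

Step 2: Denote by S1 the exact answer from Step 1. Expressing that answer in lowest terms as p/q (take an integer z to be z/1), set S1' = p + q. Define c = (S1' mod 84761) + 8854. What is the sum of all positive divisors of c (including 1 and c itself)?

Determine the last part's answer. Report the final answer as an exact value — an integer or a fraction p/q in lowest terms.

Step 1: total draws C(11,4) = 330; favorable C(8,4) = 70; P = 7/33; answer 7/33
Step 2: S1 = 7/33; threaded value p + q = 40; c = 8894; 8894 = 2 * 4447; sigma = (1 + 2) * (1 + 4447) = 3 * 4448 = 13344; answer 13344

13344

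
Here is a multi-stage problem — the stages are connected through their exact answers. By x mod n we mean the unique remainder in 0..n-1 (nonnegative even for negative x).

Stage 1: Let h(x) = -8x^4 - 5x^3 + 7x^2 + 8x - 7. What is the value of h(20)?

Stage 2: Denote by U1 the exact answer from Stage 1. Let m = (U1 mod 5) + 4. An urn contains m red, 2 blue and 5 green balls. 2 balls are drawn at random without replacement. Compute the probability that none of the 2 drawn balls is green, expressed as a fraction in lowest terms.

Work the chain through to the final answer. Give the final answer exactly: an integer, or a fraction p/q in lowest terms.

Stage 1: -8*(20)^4 - 5*(20)^3 + 7*(20)^2 + 8*(20)^1 - 7 = (-1280000) + (-40000) + (2800) + (160) + (-7) = -1317047; answer -1317047
Stage 2: U1 = -1317047; m = 7; total draws C(14,2) = 91; favorable C(9,2) = 36; P = 36/91; answer 36/91

36/91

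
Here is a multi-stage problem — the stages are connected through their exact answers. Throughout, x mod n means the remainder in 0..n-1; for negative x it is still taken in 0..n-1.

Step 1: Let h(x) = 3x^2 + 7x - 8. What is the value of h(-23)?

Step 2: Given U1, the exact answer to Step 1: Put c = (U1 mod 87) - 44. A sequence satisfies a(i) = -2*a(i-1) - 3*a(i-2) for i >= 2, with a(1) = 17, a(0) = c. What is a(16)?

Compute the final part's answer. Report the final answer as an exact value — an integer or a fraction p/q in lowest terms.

Step 1: 3*(-23)^2 + 7*(-23)^1 - 8 = (1587) + (-161) + (-8) = 1418; answer 1418
Step 2: U1 = 1418; c = -18; a(2) = -2*(17) - 3*(-18) = 20; iterating: a(2)=20, a(3)=-91, a(4)=122, a(5)=29, a(6)=-424, a(7)=761, a(8)=-250, a(9)=-1783, a(10)=4316, a(11)=-3283, a(12)=-6382, a(13)=22613, a(14)=-26080, a(15)=-15679, a(16)=109598; answer 109598

109598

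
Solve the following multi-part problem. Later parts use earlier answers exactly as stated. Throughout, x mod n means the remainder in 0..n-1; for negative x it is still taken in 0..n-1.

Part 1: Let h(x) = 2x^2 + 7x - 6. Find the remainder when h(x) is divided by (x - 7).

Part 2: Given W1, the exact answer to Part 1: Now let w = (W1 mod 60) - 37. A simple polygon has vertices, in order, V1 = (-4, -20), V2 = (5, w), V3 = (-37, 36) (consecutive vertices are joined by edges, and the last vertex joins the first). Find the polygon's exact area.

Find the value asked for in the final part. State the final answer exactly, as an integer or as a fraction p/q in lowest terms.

Part 1: remainder = value at the root: 2*(7)^2 + 7*(7)^1 - 6 = (98) + (49) + (-6) = 141; answer 141
Part 2: W1 = 141; w = -16; cross terms: (-4*-16 - 5*-20)=164, (5*36 - -37*-16)=-412, (-37*-20 - -4*36)=884; twice the area = |636| = 636; area = 318; answer 318

318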